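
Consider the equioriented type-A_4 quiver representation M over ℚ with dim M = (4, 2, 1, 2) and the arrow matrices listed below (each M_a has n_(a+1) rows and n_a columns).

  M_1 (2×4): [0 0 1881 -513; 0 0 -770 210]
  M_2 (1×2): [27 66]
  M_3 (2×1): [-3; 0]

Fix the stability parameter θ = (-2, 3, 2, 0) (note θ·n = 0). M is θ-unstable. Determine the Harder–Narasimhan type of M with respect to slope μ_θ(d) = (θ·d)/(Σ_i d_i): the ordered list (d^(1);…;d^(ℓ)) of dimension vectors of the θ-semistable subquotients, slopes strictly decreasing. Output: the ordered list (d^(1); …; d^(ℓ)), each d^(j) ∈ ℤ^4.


Via rank(M_{q-1}∘⋯∘M_p): M ≅ I[1,1]^3, I[1,4], I[2,2], I[4,4].
μ_θ-semistable layers: μ^(1)=3; μ^(2)=5/3; μ^(3)=0; μ^(4)=-2

((0, 1, 0, 0); (0, 1, 1, 1); (0, 0, 0, 1); (4, 0, 0, 0))


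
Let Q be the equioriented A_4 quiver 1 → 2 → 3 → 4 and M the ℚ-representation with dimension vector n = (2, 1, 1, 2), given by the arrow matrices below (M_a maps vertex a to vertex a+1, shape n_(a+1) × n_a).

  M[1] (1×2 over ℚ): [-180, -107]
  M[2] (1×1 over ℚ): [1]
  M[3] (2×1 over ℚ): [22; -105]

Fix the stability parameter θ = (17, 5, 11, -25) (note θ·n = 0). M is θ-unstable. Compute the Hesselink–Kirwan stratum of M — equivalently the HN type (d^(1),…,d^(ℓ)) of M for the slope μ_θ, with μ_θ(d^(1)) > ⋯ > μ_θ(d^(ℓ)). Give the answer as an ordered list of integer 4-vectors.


Interval decomposition of M: I[1,1], I[1,4], I[4,4].
HN type (ℓ=3): μ^(1)=17; μ^(2)=2; μ^(3)=-25

((1, 0, 0, 0); (1, 1, 1, 1); (0, 0, 0, 1))


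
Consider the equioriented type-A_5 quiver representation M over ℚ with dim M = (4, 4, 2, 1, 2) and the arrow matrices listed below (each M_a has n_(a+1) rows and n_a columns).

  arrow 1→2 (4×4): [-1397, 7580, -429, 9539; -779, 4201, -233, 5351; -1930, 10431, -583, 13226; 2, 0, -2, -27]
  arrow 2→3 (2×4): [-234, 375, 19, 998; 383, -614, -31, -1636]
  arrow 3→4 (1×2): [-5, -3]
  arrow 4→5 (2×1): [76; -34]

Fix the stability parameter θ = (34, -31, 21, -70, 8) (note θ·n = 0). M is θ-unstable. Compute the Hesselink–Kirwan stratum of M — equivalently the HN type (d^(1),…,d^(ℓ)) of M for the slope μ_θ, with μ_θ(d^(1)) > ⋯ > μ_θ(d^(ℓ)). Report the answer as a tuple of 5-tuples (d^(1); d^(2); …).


Interval decomposition of M: I[1,2]^2, I[1,3], I[1,5], I[5,5].
HN type (ℓ=4): μ^(1)=21; μ^(2)=8; μ^(3)=3/2; μ^(4)=-23/2

((0, 0, 1, 0, 0); (0, 0, 0, 0, 2); (3, 3, 0, 0, 0); (1, 1, 1, 1, 0))


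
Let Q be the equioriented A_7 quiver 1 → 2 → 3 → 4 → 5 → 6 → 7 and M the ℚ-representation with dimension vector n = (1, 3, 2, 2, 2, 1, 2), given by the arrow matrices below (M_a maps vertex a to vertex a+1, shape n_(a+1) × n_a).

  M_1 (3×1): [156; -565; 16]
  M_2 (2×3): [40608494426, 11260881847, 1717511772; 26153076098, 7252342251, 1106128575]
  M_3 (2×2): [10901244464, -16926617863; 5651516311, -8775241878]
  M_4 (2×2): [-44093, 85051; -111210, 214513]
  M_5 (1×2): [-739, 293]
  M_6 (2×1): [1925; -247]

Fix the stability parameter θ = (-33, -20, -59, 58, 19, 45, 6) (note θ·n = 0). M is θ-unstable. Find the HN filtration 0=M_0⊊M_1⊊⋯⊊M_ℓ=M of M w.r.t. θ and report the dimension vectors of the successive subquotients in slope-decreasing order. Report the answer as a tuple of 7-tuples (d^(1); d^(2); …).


Barcode: M ≅ I[1,7], I[2,2], I[2,5], I[7,7]. HN layers by μ_θ (6 steps, strictly decreasing):
  μ^(1)=77/2; μ^(2)=32; μ^(3)=6; μ^(4)=-20; μ^(5)=-112/3; μ^(6)=-79/2

((0, 0, 0, 1, 1, 0, 0); (0, 0, 0, 1, 1, 1, 1); (0, 0, 0, 0, 0, 0, 1); (0, 1, 0, 0, 0, 0, 0); (1, 1, 1, 0, 0, 0, 0); (0, 1, 1, 0, 0, 0, 0))


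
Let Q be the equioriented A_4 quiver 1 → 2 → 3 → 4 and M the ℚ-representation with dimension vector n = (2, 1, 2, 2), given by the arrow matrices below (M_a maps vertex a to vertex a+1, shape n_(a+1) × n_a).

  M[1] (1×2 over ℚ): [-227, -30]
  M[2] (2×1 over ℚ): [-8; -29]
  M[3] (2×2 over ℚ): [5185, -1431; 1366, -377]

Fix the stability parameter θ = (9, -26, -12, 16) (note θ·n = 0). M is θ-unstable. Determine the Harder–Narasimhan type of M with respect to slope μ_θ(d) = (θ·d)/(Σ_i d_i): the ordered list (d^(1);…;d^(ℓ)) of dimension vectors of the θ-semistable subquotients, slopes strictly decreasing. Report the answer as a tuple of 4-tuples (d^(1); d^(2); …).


Barcode: M ≅ I[1,1], I[1,4], I[3,4]. HN layers by μ_θ (4 steps, strictly decreasing):
  μ^(1)=16; μ^(2)=9; μ^(3)=-29/3; μ^(4)=-12

((0, 0, 0, 2); (1, 0, 0, 0); (1, 1, 1, 0); (0, 0, 1, 0))


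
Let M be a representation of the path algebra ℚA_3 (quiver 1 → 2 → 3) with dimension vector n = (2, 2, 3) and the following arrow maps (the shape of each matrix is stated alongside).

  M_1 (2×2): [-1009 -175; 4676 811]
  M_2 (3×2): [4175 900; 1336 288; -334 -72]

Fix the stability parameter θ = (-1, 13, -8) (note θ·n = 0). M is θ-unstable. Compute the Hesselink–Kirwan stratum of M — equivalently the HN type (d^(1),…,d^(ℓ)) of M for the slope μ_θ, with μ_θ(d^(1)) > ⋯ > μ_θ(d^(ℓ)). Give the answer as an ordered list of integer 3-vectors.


Barcode: M ≅ I[1,2], I[1,3], I[3,3]^2. HN layers by μ_θ (4 steps, strictly decreasing):
  μ^(1)=13; μ^(2)=5/2; μ^(3)=-1; μ^(4)=-8

((0, 1, 0); (0, 1, 1); (2, 0, 0); (0, 0, 2))


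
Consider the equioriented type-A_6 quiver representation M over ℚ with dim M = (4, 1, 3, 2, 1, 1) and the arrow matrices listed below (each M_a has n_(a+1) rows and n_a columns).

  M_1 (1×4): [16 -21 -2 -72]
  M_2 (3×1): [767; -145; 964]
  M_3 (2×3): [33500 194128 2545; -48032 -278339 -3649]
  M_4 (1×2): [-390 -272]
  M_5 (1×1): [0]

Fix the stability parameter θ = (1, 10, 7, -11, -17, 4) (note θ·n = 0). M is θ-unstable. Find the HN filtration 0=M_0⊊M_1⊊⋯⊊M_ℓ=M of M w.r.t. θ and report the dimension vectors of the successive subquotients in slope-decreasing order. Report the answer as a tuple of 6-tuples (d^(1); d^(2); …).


Via rank(M_{q-1}∘⋯∘M_p): M ≅ I[1,1]^3, I[1,4], I[3,3], I[3,5], I[6,6].
μ_θ-semistable layers: μ^(1)=7; μ^(2)=4; μ^(3)=2; μ^(4)=1; μ^(5)=-7

((0, 0, 1, 0, 0, 0); (0, 0, 0, 0, 0, 1); (0, 1, 1, 1, 0, 0); (4, 0, 0, 0, 0, 0); (0, 0, 1, 1, 1, 0))


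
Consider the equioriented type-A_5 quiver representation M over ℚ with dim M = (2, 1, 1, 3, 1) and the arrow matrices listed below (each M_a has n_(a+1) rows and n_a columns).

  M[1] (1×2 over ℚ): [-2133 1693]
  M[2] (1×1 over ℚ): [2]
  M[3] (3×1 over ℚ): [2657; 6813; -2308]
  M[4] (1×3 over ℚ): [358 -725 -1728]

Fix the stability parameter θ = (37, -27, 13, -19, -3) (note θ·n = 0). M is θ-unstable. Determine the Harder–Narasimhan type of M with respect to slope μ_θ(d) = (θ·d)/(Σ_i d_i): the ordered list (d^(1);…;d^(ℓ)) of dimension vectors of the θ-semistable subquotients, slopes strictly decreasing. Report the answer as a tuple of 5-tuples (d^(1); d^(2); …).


Via rank(M_{q-1}∘⋯∘M_p): M ≅ I[1,1], I[1,5], I[4,4]^2.
μ_θ-semistable layers: μ^(1)=37; μ^(2)=1/5; μ^(3)=-19

((1, 0, 0, 0, 0); (1, 1, 1, 1, 1); (0, 0, 0, 2, 0))


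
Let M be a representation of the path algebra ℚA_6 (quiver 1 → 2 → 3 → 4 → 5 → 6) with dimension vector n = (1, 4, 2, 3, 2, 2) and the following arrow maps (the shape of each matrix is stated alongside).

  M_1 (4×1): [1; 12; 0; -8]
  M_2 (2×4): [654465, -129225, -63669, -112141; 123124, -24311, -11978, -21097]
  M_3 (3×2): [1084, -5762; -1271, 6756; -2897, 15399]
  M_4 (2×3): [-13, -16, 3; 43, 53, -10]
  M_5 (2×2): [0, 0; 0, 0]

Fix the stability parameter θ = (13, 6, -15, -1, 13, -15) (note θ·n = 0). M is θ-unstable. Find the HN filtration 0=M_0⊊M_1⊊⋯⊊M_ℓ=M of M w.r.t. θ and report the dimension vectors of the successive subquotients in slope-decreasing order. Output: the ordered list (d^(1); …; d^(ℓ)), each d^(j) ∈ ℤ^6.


Via rank(M_{q-1}∘⋯∘M_p): M ≅ I[1,5], I[2,2]^2, I[2,5], I[4,4], I[6,6]^2.
μ_θ-semistable layers: μ^(1)=13; μ^(2)=6; μ^(3)=3/4; μ^(4)=-1; μ^(5)=-9/2; μ^(6)=-15

((0, 0, 0, 0, 2, 0); (0, 2, 0, 0, 0, 0); (1, 1, 1, 1, 0, 0); (0, 0, 0, 2, 0, 0); (0, 1, 1, 0, 0, 0); (0, 0, 0, 0, 0, 2))


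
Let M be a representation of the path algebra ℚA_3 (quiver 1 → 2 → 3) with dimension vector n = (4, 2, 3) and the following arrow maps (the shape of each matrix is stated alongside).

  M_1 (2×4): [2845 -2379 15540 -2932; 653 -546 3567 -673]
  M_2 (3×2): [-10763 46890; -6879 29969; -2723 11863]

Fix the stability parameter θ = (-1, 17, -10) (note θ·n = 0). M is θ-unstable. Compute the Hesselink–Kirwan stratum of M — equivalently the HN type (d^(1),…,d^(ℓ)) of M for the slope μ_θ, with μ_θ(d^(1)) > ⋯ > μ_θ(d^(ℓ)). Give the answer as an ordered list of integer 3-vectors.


Interval decomposition of M: I[1,1]^2, I[1,3]^2, I[3,3].
HN type (ℓ=3): μ^(1)=7/2; μ^(2)=-1; μ^(3)=-10

((0, 2, 2); (4, 0, 0); (0, 0, 1))


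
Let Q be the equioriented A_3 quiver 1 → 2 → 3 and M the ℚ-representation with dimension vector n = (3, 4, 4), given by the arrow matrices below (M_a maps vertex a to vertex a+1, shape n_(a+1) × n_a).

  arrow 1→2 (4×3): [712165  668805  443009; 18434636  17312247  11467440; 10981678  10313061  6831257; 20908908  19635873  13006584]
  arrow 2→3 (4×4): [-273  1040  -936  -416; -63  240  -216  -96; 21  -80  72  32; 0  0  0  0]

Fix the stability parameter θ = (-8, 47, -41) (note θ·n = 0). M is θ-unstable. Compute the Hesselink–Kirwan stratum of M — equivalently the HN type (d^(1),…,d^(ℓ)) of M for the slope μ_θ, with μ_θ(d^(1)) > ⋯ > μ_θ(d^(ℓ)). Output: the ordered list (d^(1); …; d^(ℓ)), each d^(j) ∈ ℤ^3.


Interval decomposition of M: I[1,2]^2, I[1,3], I[2,2], I[3,3]^3.
HN type (ℓ=4): μ^(1)=47; μ^(2)=3; μ^(3)=-8; μ^(4)=-41

((0, 3, 0); (0, 1, 1); (3, 0, 0); (0, 0, 3))


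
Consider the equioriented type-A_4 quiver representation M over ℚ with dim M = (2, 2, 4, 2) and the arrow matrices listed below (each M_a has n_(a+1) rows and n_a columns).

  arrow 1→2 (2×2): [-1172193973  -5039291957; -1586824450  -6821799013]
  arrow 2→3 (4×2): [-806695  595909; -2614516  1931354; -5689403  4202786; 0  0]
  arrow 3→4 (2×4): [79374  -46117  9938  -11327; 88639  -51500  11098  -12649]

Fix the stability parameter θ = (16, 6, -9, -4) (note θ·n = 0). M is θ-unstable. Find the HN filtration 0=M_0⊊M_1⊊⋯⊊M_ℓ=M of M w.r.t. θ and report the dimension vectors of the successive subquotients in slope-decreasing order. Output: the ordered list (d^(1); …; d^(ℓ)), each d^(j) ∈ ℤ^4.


Barcode: M ≅ I[1,4]^2, I[3,3]^2. HN layers by μ_θ (2 steps, strictly decreasing):
  μ^(1)=9/4; μ^(2)=-9

((2, 2, 2, 2); (0, 0, 2, 0))


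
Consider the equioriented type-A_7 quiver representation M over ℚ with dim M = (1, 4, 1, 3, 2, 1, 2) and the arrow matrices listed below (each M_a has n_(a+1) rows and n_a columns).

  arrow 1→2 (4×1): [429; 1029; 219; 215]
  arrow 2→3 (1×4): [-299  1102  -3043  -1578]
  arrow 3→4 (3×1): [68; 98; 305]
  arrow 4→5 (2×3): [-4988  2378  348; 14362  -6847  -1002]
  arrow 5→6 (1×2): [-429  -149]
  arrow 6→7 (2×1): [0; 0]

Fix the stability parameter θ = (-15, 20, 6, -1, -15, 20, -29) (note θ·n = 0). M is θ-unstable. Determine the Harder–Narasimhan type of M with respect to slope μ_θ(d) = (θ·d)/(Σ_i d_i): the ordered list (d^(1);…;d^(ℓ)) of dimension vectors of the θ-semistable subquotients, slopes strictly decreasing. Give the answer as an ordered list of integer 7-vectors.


Interval decomposition of M: I[1,2], I[2,2]^2, I[2,4], I[4,4], I[4,6], I[5,5], I[7,7]^2.
HN type (ℓ=6): μ^(1)=20; μ^(2)=25/3; μ^(3)=-1; μ^(4)=-8; μ^(5)=-15; μ^(6)=-29

((0, 3, 0, 0, 0, 1, 0); (0, 1, 1, 1, 0, 0, 0); (0, 0, 0, 1, 0, 0, 0); (0, 0, 0, 1, 1, 0, 0); (1, 0, 0, 0, 1, 0, 0); (0, 0, 0, 0, 0, 0, 2))


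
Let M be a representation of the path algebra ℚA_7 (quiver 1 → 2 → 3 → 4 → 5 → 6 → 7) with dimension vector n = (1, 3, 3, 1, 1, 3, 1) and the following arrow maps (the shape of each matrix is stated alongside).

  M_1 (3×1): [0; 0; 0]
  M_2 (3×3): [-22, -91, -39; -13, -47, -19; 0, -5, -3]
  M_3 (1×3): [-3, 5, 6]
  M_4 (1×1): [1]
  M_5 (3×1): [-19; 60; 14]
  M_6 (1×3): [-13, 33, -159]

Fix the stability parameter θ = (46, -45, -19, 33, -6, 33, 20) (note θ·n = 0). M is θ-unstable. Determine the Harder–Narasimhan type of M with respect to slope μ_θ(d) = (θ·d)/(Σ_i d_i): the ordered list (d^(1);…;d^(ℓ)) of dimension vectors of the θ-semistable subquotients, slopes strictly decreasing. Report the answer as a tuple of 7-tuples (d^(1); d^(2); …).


Interval decomposition of M: I[1,1], I[2,3]^2, I[2,7], I[6,6]^2.
HN type (ℓ=6): μ^(1)=46; μ^(2)=33; μ^(3)=53/2; μ^(4)=27/2; μ^(5)=-19; μ^(6)=-45

((1, 0, 0, 0, 0, 0, 0); (0, 0, 0, 0, 0, 2, 0); (0, 0, 0, 0, 0, 1, 1); (0, 0, 0, 1, 1, 0, 0); (0, 0, 3, 0, 0, 0, 0); (0, 3, 0, 0, 0, 0, 0))


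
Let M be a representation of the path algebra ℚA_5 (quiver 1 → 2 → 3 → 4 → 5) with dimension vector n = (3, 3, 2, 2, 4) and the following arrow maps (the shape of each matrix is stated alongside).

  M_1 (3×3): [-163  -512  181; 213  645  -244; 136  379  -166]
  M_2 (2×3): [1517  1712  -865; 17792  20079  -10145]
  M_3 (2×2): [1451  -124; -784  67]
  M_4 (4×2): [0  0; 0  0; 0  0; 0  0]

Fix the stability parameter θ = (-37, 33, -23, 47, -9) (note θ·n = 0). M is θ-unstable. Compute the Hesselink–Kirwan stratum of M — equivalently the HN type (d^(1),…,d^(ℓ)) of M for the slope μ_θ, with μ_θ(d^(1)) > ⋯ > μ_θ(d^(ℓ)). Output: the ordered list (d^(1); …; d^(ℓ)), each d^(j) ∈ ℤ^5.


Interval decomposition of M: I[1,2], I[1,4]^2, I[5,5]^4.
HN type (ℓ=5): μ^(1)=47; μ^(2)=33; μ^(3)=5; μ^(4)=-9; μ^(5)=-37

((0, 0, 0, 2, 0); (0, 1, 0, 0, 0); (0, 2, 2, 0, 0); (0, 0, 0, 0, 4); (3, 0, 0, 0, 0))


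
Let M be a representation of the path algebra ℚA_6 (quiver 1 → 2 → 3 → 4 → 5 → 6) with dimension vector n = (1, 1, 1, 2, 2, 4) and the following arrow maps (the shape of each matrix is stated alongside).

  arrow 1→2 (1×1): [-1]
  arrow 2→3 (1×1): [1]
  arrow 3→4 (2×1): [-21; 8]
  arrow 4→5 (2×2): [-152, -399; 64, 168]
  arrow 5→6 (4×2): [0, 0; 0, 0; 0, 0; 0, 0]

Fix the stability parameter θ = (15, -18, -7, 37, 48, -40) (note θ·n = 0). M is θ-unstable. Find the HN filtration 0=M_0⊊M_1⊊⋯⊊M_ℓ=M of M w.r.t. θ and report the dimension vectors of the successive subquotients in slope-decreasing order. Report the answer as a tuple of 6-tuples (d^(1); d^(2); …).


Via rank(M_{q-1}∘⋯∘M_p): M ≅ I[1,4], I[4,5], I[5,5], I[6,6]^4.
μ_θ-semistable layers: μ^(1)=48; μ^(2)=37; μ^(3)=-10/3; μ^(4)=-40

((0, 0, 0, 0, 2, 0); (0, 0, 0, 2, 0, 0); (1, 1, 1, 0, 0, 0); (0, 0, 0, 0, 0, 4))


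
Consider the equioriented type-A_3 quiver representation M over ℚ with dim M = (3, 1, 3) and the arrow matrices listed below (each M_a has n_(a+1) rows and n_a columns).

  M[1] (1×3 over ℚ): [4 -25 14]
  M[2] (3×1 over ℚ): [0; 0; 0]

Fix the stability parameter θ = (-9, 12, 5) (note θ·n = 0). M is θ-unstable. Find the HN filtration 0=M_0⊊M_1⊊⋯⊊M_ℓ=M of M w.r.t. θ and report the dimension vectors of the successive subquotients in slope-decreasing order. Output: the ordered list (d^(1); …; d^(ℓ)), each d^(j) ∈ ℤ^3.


Barcode: M ≅ I[1,1]^2, I[1,2], I[3,3]^3. HN layers by μ_θ (3 steps, strictly decreasing):
  μ^(1)=12; μ^(2)=5; μ^(3)=-9

((0, 1, 0); (0, 0, 3); (3, 0, 0))


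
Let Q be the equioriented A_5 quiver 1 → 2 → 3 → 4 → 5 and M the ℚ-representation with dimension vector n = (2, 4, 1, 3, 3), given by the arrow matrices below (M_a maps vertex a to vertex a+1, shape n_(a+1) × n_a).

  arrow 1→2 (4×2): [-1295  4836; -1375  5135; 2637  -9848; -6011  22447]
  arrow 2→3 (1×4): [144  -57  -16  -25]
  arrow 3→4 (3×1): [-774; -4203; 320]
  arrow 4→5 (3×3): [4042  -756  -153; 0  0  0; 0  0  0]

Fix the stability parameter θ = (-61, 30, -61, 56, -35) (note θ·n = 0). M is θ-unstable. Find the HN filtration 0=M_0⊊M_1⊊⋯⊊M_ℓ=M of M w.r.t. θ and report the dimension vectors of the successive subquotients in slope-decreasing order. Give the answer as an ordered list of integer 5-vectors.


Interval decomposition of M: I[1,2], I[1,4], I[2,2]^2, I[4,4], I[4,5], I[5,5]^2.
HN type (ℓ=6): μ^(1)=56; μ^(2)=30; μ^(3)=21/2; μ^(4)=-31/2; μ^(5)=-35; μ^(6)=-61

((0, 0, 0, 2, 0); (0, 3, 0, 0, 0); (0, 0, 0, 1, 1); (0, 1, 1, 0, 0); (0, 0, 0, 0, 2); (2, 0, 0, 0, 0))


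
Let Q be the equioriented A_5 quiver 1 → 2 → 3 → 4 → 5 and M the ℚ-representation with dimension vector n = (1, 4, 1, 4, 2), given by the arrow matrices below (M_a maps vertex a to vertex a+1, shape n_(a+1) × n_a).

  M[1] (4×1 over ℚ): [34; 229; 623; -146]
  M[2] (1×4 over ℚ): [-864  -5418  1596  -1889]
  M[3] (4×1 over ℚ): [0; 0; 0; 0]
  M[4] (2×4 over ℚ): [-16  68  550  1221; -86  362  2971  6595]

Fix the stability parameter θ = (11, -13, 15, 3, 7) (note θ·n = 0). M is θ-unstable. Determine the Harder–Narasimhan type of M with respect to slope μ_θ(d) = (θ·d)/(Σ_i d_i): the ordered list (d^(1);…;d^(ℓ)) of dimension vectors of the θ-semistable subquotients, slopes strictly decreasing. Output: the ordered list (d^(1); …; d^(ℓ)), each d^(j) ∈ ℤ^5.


Barcode: M ≅ I[1,3], I[2,2]^3, I[4,4]^2, I[4,5]^2. HN layers by μ_θ (5 steps, strictly decreasing):
  μ^(1)=15; μ^(2)=7; μ^(3)=3; μ^(4)=-1; μ^(5)=-13

((0, 0, 1, 0, 0); (0, 0, 0, 0, 2); (0, 0, 0, 4, 0); (1, 1, 0, 0, 0); (0, 3, 0, 0, 0))


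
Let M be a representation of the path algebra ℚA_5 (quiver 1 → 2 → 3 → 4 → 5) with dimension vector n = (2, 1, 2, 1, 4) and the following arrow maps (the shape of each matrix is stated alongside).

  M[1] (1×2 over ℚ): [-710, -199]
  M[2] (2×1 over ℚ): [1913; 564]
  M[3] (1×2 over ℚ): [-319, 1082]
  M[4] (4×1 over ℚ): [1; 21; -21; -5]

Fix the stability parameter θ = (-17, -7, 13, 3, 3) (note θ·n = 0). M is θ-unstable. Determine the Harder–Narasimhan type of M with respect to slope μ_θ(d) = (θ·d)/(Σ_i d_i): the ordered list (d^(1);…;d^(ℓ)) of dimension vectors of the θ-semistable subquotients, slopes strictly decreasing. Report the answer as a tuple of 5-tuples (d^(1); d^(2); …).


Barcode: M ≅ I[1,1], I[1,5], I[3,3], I[5,5]^3. HN layers by μ_θ (5 steps, strictly decreasing):
  μ^(1)=13; μ^(2)=19/3; μ^(3)=3; μ^(4)=-7; μ^(5)=-17

((0, 0, 1, 0, 0); (0, 0, 1, 1, 1); (0, 0, 0, 0, 3); (0, 1, 0, 0, 0); (2, 0, 0, 0, 0))


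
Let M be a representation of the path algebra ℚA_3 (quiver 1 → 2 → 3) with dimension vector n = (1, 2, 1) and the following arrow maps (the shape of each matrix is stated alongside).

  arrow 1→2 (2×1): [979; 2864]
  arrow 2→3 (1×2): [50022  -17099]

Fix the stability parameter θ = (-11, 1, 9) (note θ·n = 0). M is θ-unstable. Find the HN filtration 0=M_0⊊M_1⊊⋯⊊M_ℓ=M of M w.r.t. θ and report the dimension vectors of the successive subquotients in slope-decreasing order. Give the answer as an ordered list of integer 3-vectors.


Barcode: M ≅ I[1,3], I[2,2]. HN layers by μ_θ (3 steps, strictly decreasing):
  μ^(1)=9; μ^(2)=1; μ^(3)=-11

((0, 0, 1); (0, 2, 0); (1, 0, 0))


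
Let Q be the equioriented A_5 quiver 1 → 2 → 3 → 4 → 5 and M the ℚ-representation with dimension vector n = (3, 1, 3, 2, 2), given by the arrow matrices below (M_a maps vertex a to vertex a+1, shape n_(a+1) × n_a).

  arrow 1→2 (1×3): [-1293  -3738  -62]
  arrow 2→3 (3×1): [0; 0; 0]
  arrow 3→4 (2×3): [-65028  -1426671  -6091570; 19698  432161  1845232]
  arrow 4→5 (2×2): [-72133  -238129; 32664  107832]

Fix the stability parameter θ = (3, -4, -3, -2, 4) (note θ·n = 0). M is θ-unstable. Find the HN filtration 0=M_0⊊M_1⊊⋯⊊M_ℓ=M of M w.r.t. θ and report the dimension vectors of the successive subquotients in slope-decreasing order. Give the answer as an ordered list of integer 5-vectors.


Barcode: M ≅ I[1,1]^2, I[1,2], I[3,3], I[3,4], I[3,5], I[5,5]. HN layers by μ_θ (5 steps, strictly decreasing):
  μ^(1)=4; μ^(2)=3; μ^(3)=-1/2; μ^(4)=-2; μ^(5)=-3

((0, 0, 0, 0, 2); (2, 0, 0, 0, 0); (1, 1, 0, 0, 0); (0, 0, 0, 2, 0); (0, 0, 3, 0, 0))


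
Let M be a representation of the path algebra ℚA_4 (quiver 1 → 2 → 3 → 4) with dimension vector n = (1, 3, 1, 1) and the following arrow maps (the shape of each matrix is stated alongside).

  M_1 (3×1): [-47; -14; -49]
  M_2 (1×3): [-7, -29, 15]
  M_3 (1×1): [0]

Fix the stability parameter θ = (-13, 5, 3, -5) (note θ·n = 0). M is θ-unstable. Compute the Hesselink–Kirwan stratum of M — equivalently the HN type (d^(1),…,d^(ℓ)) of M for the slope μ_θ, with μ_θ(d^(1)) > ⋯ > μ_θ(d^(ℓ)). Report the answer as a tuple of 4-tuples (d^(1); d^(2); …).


Barcode: M ≅ I[1,2], I[2,2], I[2,3], I[4,4]. HN layers by μ_θ (4 steps, strictly decreasing):
  μ^(1)=5; μ^(2)=4; μ^(3)=-5; μ^(4)=-13

((0, 2, 0, 0); (0, 1, 1, 0); (0, 0, 0, 1); (1, 0, 0, 0))


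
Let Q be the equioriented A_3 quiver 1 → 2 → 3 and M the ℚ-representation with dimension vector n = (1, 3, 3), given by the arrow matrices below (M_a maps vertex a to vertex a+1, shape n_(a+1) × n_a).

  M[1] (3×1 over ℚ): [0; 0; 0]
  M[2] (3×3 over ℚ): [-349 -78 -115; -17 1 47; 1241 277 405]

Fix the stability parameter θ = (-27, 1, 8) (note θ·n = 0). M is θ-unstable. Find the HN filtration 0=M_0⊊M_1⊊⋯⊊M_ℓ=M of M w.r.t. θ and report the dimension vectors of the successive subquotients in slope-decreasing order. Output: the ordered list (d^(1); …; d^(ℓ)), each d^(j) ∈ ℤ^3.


Interval decomposition of M: I[1,1], I[2,2], I[2,3]^2, I[3,3].
HN type (ℓ=3): μ^(1)=8; μ^(2)=1; μ^(3)=-27

((0, 0, 3); (0, 3, 0); (1, 0, 0))


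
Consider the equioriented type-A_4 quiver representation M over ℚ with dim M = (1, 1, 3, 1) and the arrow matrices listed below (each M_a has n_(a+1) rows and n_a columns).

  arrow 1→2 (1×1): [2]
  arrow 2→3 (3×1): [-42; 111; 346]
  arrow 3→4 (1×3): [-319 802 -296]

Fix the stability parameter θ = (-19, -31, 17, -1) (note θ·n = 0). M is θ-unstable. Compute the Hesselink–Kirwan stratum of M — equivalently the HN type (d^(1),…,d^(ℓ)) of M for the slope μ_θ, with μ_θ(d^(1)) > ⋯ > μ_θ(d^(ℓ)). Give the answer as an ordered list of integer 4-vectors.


Interval decomposition of M: I[1,4], I[3,3]^2.
HN type (ℓ=3): μ^(1)=17; μ^(2)=8; μ^(3)=-25

((0, 0, 2, 0); (0, 0, 1, 1); (1, 1, 0, 0))


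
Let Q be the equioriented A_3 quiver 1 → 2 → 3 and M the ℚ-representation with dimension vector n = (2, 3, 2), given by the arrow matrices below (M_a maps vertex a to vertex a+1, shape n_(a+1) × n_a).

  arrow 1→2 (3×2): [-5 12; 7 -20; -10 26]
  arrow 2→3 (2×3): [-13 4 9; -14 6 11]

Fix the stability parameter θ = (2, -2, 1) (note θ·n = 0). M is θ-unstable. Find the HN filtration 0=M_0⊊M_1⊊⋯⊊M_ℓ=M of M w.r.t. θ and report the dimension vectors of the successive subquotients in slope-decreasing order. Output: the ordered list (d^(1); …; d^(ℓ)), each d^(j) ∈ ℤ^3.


Barcode: M ≅ I[1,3]^2, I[2,2]. HN layers by μ_θ (3 steps, strictly decreasing):
  μ^(1)=1; μ^(2)=0; μ^(3)=-2

((0, 0, 2); (2, 2, 0); (0, 1, 0))


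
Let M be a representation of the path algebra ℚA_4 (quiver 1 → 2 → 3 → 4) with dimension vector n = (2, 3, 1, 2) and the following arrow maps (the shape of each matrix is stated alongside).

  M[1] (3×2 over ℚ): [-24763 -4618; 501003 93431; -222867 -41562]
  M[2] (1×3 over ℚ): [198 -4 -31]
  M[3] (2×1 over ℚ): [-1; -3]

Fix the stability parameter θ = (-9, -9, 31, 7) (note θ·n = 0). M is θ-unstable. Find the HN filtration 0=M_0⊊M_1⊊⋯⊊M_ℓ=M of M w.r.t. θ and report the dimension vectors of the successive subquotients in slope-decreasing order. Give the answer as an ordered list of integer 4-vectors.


Interval decomposition of M: I[1,2], I[1,4], I[2,2], I[4,4].
HN type (ℓ=3): μ^(1)=19; μ^(2)=7; μ^(3)=-9

((0, 0, 1, 1); (0, 0, 0, 1); (2, 3, 0, 0))


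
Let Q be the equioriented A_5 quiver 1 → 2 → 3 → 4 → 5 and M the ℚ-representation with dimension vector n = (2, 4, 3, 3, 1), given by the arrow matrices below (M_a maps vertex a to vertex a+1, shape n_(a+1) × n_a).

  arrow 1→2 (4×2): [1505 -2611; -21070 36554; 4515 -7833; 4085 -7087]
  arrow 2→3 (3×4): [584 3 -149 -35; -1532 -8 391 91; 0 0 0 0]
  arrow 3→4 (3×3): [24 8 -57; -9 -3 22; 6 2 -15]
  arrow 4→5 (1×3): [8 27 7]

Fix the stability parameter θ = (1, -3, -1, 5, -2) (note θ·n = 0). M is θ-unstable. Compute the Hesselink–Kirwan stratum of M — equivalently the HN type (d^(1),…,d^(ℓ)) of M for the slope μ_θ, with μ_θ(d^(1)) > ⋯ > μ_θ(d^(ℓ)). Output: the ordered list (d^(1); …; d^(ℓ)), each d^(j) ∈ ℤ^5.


Interval decomposition of M: I[1,1], I[1,2], I[2,2], I[2,3], I[2,5], I[3,4], I[4,4].
HN type (ℓ=5): μ^(1)=5; μ^(2)=3/2; μ^(3)=1; μ^(4)=-1; μ^(5)=-3

((0, 0, 0, 2, 0); (0, 0, 0, 1, 1); (1, 0, 0, 0, 0); (1, 1, 3, 0, 0); (0, 3, 0, 0, 0))


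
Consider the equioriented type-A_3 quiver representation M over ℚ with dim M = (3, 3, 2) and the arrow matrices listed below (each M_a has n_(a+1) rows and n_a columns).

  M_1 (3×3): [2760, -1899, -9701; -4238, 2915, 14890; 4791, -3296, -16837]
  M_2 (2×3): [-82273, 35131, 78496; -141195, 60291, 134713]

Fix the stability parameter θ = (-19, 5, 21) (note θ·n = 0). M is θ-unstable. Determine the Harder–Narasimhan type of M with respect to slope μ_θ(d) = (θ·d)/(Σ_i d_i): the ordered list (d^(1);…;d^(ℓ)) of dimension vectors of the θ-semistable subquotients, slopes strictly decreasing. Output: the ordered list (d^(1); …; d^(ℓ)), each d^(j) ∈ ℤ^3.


Interval decomposition of M: I[1,2], I[1,3]^2.
HN type (ℓ=3): μ^(1)=21; μ^(2)=5; μ^(3)=-19

((0, 0, 2); (0, 3, 0); (3, 0, 0))


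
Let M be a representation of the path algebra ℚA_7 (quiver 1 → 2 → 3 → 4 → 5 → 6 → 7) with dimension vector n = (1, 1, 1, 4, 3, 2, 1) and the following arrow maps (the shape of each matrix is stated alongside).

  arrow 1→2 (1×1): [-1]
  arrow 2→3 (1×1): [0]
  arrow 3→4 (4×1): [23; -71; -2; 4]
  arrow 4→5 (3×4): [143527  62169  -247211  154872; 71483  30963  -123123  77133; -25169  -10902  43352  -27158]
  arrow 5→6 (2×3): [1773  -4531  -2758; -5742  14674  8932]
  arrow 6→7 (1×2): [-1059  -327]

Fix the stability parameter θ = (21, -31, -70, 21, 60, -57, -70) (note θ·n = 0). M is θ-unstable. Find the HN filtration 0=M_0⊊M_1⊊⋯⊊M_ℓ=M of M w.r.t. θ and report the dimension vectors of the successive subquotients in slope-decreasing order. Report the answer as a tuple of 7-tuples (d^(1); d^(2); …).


Via rank(M_{q-1}∘⋯∘M_p): M ≅ I[1,2], I[3,5], I[4,4], I[4,5], I[4,7], I[6,6].
μ_θ-semistable layers: μ^(1)=60; μ^(2)=21; μ^(3)=-5; μ^(4)=-23/2; μ^(5)=-57; μ^(6)=-70

((0, 0, 0, 0, 2, 0, 0); (0, 0, 0, 3, 0, 0, 0); (1, 1, 0, 0, 0, 0, 0); (0, 0, 0, 1, 1, 1, 1); (0, 0, 0, 0, 0, 1, 0); (0, 0, 1, 0, 0, 0, 0))


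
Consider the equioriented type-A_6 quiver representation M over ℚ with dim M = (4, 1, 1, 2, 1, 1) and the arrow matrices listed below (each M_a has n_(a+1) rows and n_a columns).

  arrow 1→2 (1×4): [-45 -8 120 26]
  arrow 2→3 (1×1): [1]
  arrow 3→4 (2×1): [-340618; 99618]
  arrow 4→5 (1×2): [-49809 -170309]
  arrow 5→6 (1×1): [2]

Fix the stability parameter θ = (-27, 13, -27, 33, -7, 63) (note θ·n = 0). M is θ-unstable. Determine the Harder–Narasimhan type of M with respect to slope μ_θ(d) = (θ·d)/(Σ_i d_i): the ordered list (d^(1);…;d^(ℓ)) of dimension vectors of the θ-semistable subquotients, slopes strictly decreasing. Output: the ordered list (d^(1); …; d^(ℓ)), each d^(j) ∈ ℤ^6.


Via rank(M_{q-1}∘⋯∘M_p): M ≅ I[1,1]^3, I[1,4], I[4,6].
μ_θ-semistable layers: μ^(1)=63; μ^(2)=33; μ^(3)=13; μ^(4)=-7; μ^(5)=-27

((0, 0, 0, 0, 0, 1); (0, 0, 0, 1, 0, 0); (0, 0, 0, 1, 1, 0); (0, 1, 1, 0, 0, 0); (4, 0, 0, 0, 0, 0))


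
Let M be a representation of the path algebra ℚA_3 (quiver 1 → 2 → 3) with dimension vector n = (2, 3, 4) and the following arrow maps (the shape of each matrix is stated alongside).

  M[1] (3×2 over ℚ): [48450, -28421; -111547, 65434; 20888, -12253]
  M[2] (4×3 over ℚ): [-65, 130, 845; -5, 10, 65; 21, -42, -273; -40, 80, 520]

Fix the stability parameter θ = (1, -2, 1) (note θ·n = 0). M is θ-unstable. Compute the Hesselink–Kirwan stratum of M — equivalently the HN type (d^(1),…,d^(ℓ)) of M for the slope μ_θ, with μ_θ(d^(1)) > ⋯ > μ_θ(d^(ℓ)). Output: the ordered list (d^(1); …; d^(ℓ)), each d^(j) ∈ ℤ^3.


Via rank(M_{q-1}∘⋯∘M_p): M ≅ I[1,2]^2, I[2,3], I[3,3]^3.
μ_θ-semistable layers: μ^(1)=1; μ^(2)=-1/2; μ^(3)=-2

((0, 0, 4); (2, 2, 0); (0, 1, 0))


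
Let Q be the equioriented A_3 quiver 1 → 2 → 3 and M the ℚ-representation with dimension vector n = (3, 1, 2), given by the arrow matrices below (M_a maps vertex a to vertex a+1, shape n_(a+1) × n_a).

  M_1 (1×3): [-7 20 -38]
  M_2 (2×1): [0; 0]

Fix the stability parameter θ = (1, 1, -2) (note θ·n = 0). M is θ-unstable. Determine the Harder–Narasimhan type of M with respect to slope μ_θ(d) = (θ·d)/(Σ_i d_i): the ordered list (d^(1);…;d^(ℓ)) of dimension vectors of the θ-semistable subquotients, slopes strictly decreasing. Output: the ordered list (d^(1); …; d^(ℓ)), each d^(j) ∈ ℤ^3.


Via rank(M_{q-1}∘⋯∘M_p): M ≅ I[1,1]^2, I[1,2], I[3,3]^2.
μ_θ-semistable layers: μ^(1)=1; μ^(2)=-2

((3, 1, 0); (0, 0, 2))


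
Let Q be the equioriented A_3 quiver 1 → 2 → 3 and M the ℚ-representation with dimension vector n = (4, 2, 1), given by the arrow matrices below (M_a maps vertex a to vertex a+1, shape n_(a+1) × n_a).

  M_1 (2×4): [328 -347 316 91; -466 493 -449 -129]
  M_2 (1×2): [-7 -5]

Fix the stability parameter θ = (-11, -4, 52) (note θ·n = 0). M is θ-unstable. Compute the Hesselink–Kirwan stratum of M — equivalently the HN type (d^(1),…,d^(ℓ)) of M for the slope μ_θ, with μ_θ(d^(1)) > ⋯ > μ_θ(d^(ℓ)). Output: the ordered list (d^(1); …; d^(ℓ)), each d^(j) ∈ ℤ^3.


Barcode: M ≅ I[1,1]^2, I[1,2], I[1,3]. HN layers by μ_θ (3 steps, strictly decreasing):
  μ^(1)=52; μ^(2)=-4; μ^(3)=-11

((0, 0, 1); (0, 2, 0); (4, 0, 0))


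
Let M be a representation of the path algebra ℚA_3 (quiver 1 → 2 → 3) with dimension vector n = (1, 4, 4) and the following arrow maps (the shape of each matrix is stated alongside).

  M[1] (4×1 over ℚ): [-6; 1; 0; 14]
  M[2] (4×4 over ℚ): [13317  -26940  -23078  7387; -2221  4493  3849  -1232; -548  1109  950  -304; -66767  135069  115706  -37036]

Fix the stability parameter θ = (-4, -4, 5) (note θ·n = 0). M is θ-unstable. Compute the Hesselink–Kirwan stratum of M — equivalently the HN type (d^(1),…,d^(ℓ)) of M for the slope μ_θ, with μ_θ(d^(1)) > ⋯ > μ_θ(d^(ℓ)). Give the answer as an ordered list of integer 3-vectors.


Via rank(M_{q-1}∘⋯∘M_p): M ≅ I[1,3], I[2,3]^3.
μ_θ-semistable layers: μ^(1)=5; μ^(2)=-4

((0, 0, 4); (1, 4, 0))


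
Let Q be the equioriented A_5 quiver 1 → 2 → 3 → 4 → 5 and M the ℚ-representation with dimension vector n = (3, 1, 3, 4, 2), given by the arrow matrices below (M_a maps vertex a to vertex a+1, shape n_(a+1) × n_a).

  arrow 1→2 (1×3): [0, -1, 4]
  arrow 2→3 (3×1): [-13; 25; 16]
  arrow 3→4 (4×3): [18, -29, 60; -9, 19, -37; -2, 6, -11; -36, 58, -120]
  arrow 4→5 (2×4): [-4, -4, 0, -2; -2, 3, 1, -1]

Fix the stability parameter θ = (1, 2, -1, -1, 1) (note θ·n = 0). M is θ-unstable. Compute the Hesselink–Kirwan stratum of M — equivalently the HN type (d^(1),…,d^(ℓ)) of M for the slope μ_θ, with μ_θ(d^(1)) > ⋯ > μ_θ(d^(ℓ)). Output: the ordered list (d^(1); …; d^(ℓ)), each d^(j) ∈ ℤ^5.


Barcode: M ≅ I[1,1]^2, I[1,4], I[3,5]^2, I[4,4]. HN layers by μ_θ (3 steps, strictly decreasing):
  μ^(1)=1; μ^(2)=1/4; μ^(3)=-1

((2, 0, 0, 0, 2); (1, 1, 1, 1, 0); (0, 0, 2, 3, 0))


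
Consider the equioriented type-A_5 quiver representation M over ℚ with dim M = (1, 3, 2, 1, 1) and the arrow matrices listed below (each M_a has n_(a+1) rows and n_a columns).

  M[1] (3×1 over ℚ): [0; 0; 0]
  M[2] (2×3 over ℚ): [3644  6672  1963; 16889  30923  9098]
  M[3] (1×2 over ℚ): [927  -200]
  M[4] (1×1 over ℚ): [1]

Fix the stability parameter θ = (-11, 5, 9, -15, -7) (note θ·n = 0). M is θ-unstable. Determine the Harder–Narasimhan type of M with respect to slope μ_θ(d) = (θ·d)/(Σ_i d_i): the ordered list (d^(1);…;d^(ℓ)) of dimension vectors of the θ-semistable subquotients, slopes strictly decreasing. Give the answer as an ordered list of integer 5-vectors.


Interval decomposition of M: I[1,1], I[2,2], I[2,3], I[2,5].
HN type (ℓ=4): μ^(1)=9; μ^(2)=5; μ^(3)=-2; μ^(4)=-11

((0, 0, 1, 0, 0); (0, 2, 0, 0, 0); (0, 1, 1, 1, 1); (1, 0, 0, 0, 0))


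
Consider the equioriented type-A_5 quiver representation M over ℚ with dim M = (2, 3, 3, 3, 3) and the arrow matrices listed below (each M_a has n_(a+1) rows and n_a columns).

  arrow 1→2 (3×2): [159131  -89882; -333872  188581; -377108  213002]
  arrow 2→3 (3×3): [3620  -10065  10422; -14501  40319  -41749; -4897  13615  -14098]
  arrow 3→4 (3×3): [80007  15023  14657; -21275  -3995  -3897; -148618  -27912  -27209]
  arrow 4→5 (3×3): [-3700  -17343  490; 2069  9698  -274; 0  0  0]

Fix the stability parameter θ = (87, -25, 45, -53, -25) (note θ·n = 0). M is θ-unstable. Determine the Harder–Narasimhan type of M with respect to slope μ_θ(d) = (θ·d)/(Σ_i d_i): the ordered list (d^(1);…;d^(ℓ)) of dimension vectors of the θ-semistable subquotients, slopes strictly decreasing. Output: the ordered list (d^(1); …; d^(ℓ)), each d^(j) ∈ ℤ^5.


Barcode: M ≅ I[1,4], I[1,5], I[2,3], I[4,5], I[5,5]. HN layers by μ_θ (5 steps, strictly decreasing):
  μ^(1)=45; μ^(2)=27/2; μ^(3)=29/5; μ^(4)=-25; μ^(5)=-53

((0, 0, 1, 0, 0); (1, 1, 1, 1, 0); (1, 1, 1, 1, 1); (0, 1, 0, 0, 2); (0, 0, 0, 1, 0))


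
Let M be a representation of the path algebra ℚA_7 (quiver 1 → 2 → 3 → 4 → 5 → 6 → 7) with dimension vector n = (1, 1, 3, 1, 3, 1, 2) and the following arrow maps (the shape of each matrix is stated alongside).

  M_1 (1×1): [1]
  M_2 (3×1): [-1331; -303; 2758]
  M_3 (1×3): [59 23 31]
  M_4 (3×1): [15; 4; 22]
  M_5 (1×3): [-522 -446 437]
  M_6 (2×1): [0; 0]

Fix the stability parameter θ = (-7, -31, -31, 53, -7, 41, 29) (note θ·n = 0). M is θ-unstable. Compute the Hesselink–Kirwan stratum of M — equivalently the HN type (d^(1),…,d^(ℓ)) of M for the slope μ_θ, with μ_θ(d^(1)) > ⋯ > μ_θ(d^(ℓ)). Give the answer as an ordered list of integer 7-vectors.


Barcode: M ≅ I[1,3], I[3,3], I[3,5], I[5,5], I[5,6], I[7,7]^2. HN layers by μ_θ (6 steps, strictly decreasing):
  μ^(1)=41; μ^(2)=29; μ^(3)=23; μ^(4)=-7; μ^(5)=-23; μ^(6)=-31

((0, 0, 0, 0, 0, 1, 0); (0, 0, 0, 0, 0, 0, 2); (0, 0, 0, 1, 1, 0, 0); (0, 0, 0, 0, 2, 0, 0); (1, 1, 1, 0, 0, 0, 0); (0, 0, 2, 0, 0, 0, 0))


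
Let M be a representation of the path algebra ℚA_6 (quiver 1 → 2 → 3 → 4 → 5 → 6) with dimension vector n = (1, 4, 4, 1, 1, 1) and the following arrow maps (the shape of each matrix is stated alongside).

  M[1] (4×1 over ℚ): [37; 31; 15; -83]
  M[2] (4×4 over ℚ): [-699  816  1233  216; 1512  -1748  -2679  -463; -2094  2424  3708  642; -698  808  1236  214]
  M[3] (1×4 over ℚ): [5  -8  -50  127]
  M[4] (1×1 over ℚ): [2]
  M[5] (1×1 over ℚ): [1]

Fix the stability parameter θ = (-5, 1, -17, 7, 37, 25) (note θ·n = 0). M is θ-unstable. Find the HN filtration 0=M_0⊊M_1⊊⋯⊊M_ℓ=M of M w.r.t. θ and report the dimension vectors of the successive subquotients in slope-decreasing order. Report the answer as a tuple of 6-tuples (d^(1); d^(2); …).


Barcode: M ≅ I[1,2], I[2,2], I[2,3], I[2,6], I[3,3]^2. HN layers by μ_θ (6 steps, strictly decreasing):
  μ^(1)=31; μ^(2)=7; μ^(3)=1; μ^(4)=-5; μ^(5)=-8; μ^(6)=-17

((0, 0, 0, 0, 1, 1); (0, 0, 0, 1, 0, 0); (0, 2, 0, 0, 0, 0); (1, 0, 0, 0, 0, 0); (0, 2, 2, 0, 0, 0); (0, 0, 2, 0, 0, 0))


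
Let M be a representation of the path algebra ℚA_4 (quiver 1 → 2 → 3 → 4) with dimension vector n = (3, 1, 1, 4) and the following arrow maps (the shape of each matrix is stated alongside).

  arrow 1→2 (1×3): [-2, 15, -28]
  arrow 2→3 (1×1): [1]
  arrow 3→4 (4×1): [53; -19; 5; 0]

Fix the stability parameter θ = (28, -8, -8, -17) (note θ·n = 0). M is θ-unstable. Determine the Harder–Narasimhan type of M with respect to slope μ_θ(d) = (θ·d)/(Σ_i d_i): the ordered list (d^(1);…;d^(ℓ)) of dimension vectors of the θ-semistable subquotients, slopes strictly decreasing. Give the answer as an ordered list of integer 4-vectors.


Barcode: M ≅ I[1,1]^2, I[1,4], I[4,4]^3. HN layers by μ_θ (3 steps, strictly decreasing):
  μ^(1)=28; μ^(2)=-5/4; μ^(3)=-17

((2, 0, 0, 0); (1, 1, 1, 1); (0, 0, 0, 3))


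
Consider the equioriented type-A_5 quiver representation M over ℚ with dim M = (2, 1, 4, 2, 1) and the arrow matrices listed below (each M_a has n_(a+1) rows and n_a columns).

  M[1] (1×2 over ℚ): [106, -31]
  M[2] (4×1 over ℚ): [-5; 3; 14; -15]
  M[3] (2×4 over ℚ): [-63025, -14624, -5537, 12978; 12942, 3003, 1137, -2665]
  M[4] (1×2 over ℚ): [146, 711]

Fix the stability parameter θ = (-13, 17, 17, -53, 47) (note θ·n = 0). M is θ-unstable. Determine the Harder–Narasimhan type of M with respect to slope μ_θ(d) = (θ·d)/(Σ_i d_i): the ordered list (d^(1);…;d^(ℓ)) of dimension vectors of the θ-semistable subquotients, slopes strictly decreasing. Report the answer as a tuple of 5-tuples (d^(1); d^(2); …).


Via rank(M_{q-1}∘⋯∘M_p): M ≅ I[1,1], I[1,5], I[3,3]^2, I[3,4].
μ_θ-semistable layers: μ^(1)=47; μ^(2)=17; μ^(3)=-19/3; μ^(4)=-13; μ^(5)=-18

((0, 0, 0, 0, 1); (0, 0, 2, 0, 0); (0, 1, 1, 1, 0); (2, 0, 0, 0, 0); (0, 0, 1, 1, 0))


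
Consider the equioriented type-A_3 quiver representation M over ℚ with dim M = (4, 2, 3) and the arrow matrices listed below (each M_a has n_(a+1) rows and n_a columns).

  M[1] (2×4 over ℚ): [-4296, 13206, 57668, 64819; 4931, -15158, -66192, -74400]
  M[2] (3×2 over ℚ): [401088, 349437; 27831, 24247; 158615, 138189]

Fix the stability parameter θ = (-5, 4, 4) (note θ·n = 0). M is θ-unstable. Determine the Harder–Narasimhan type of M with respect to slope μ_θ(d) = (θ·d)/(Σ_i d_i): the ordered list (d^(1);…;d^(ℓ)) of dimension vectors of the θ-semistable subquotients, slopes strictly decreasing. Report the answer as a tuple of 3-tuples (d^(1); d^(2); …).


Barcode: M ≅ I[1,1]^2, I[1,3]^2, I[3,3]. HN layers by μ_θ (2 steps, strictly decreasing):
  μ^(1)=4; μ^(2)=-5

((0, 2, 3); (4, 0, 0))


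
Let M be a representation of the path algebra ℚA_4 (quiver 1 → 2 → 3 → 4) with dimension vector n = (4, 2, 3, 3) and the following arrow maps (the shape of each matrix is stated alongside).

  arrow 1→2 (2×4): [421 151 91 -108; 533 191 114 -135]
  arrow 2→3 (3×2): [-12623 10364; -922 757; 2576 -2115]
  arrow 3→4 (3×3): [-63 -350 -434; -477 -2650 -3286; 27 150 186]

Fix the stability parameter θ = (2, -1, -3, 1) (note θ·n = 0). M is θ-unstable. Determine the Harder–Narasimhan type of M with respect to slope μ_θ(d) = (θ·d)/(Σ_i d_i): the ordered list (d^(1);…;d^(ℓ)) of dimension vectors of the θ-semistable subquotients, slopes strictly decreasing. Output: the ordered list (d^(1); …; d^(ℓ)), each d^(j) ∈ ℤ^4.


Via rank(M_{q-1}∘⋯∘M_p): M ≅ I[1,1]^2, I[1,3], I[1,4], I[3,3], I[4,4]^2.
μ_θ-semistable layers: μ^(1)=2; μ^(2)=1; μ^(3)=-2/3; μ^(4)=-3

((2, 0, 0, 0); (0, 0, 0, 3); (2, 2, 2, 0); (0, 0, 1, 0))


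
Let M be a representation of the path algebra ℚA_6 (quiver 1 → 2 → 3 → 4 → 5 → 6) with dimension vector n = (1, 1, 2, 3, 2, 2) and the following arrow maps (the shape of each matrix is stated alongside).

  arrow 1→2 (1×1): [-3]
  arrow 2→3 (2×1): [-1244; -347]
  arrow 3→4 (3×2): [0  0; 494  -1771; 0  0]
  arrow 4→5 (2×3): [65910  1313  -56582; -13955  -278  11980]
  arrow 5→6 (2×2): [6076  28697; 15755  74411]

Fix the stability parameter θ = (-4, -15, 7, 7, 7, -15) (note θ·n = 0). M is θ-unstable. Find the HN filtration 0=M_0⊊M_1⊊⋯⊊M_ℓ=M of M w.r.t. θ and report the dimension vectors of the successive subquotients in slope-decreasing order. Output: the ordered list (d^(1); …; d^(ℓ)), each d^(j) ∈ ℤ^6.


Barcode: M ≅ I[1,6], I[3,3], I[4,4], I[4,6]. HN layers by μ_θ (4 steps, strictly decreasing):
  μ^(1)=7; μ^(2)=3/2; μ^(3)=-1/3; μ^(4)=-19/2

((0, 0, 1, 1, 0, 0); (0, 0, 1, 1, 1, 1); (0, 0, 0, 1, 1, 1); (1, 1, 0, 0, 0, 0))
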